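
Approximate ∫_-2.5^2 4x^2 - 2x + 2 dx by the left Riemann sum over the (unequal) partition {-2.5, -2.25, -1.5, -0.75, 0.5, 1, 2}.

50.75

Subinterval widths: 0.25, 0.75, 0.75, 1.25, 0.5, 1.
Left endpoints: -2.5, -2.25, -1.5, -0.75, 0.5, 1.
f(-2.5) = 32, f(-2.25) = 26.75, f(-1.5) = 14, f(-0.75) = 5.75, f(0.5) = 2, f(1) = 4.
Sum = Σ Δx_i · f(x_i).
Sum = 50.75.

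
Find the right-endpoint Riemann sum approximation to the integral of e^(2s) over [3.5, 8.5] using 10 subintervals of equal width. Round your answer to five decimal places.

Δs = (8.5 − 3.5)/10 = 0.5.
Right endpoints: 4, 4.5, 5, 5.5, 6, 6.5, 7, 7.5, 8, 8.5.
f(4) ≈ 2980.95799, f(4.5) ≈ 8103.08393, f(5) ≈ 22026.46579, f(5.5) ≈ 59874.14172, f(6) ≈ 162754.79142, f(6.5) ≈ 442413.39201, f(7) ≈ 1202604.28416, f(7.5) ≈ 3269017.37247, f(8) ≈ 8886110.52051, f(8.5) ≈ 24154952.75358.
Sum = Δs · [f(4) + f(4.5) + f(5) + ...].
Sum ≈ 19105418.88179.

19105418.88179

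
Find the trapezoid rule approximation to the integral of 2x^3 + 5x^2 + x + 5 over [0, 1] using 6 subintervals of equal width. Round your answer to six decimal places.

7.703704

Δx = (1 − 0)/6 = 1/6.
f(0) = 5, f(1/6) = 287/54, f(1/3) = 161/27, f(0.5) = 7, f(2/3) = 229/27, f(5/6) = 565/54, f(1) = 13.
T_6 = (Δx/2)·[f(x_0) + 2f(x_1) + ... + 2f(x_{5}) + f(x_6)].
Sum ≈ 7.703704.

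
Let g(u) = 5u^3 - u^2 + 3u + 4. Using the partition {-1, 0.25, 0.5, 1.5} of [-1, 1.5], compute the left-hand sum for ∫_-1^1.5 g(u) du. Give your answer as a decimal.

0.81640625

Subinterval widths: 1.25, 0.25, 1.
Left endpoints: -1, 0.25, 0.5.
g(-1) = -5, g(0.25) = 4.765625, g(0.5) = 5.875.
Sum = Σ Δu_i · g(u_i).
Sum = 0.81640625.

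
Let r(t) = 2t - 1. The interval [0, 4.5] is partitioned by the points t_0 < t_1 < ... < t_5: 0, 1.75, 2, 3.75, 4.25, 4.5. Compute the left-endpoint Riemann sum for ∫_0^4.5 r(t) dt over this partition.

9.25

Subinterval widths: 1.75, 0.25, 1.75, 0.5, 0.25.
Left endpoints: 0, 1.75, 2, 3.75, 4.25.
r(0) = -1, r(1.75) = 2.5, r(2) = 3, r(3.75) = 6.5, r(4.25) = 7.5.
Sum = Σ Δt_i · r(t_i).
Sum = 9.25.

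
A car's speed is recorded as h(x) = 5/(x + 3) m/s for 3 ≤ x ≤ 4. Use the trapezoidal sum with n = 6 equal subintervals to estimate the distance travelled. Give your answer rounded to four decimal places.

Δx = (4 − 3)/6 = 1/6.
h(3) = 5/6, h(19/6) = 30/37, h(10/3) = 15/19, h(3.5) = 10/13, h(11/3) = 0.75, h(23/6) = 30/41, h(4) = 5/7.
T_6 = (Δx/2)·[h(x_0) + 2h(x_1) + ... + 2h(x_{5}) + h(x_6)].
Sum ≈ 0.7708.

0.7708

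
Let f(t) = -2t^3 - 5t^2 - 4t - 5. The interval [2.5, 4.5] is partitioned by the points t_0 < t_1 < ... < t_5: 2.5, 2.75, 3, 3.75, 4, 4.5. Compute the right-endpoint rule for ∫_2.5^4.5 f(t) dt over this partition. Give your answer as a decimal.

Subinterval widths: 0.25, 0.25, 0.75, 0.25, 0.5.
Right endpoints: 2.75, 3, 3.75, 4, 4.5.
f(2.75) = -95.40625, f(3) = -116, f(3.75) = -195.78125, f(4) = -229, f(4.5) = -306.5.
Sum = Σ Δt_i · f(t_i).
Sum = -410.1875.

-410.1875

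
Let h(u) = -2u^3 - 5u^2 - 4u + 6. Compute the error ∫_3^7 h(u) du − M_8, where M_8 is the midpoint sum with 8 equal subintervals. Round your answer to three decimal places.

-2.917

Exact integral: ∫_3^7 h(u) du ≈ -1742.66667.
M_8 = -1739.75.
Error ≈ -1742.66667 − (-1739.75) ≈ -2.917.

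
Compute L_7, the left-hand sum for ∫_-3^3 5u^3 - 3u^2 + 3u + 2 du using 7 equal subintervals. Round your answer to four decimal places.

Δu = (3 − (-3))/7 = 6/7.
Left endpoints: -3, -15/7, -9/7, -3/7, 3/7, 9/7, 15/7.
f(-3) = -169, f(-15/7) = -23119/343, f(-9/7) = -5983/343, f(-3/7) = -79/343, f(3/7) = 1073/343, f(9/7) = 3953/343, f(15/7) = 15041/343.
Sum = Δu · [f(-3) + f(-15/7) + f(-9/7) + ...].
Sum ≈ -167.6327.

-167.6327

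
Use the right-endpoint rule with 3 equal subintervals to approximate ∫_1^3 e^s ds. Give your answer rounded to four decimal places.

23.7949

Δs = (3 − 1)/3 = 2/3.
Right endpoints: 5/3, 7/3, 3.
f(5/3) ≈ 5.2945, f(7/3) ≈ 10.3123, f(3) ≈ 20.0855.
Sum = Δs · [f(5/3) + f(7/3) + f(3)].
Sum ≈ 23.7949.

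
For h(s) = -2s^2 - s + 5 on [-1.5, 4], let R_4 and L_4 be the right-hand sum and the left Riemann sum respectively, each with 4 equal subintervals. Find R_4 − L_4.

R_4 = -50.4453125.
L_4 = -5.0703125.
R_4 − L_4 = -45.375.

-45.375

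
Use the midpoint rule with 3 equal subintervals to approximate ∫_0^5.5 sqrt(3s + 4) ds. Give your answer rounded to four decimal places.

18.9038

Δs = (5.5 − 0)/3 = 11/6.
Midpoints: 11/12, 2.75, 55/12.
f(11/12) ≈ 2.5981, f(2.75) ≈ 3.5000, f(55/12) ≈ 4.2131.
Sum = Δs · [f(11/12) + f(2.75) + f(55/12)].
Sum ≈ 18.9038.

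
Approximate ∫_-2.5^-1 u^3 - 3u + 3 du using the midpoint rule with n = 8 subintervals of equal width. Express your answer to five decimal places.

Δu = (-1 − (-2.5))/8 = 0.1875.
Midpoints: -2.40625, -2.21875, -2.03125, -1.84375, -1.65625, -1.46875, -1.28125, -1.09375.
f(-2.40625) = -121685/32768, f(-2.21875) = -41495/32768, f(-2.03125) = 23359/32768, f(-1.84375) = 74173/32768, f(-1.65625) = 112243/32768, f(-1.46875) = 138865/32768, f(-1.28125) = 155335/32768, f(-1.09375) = 162949/32768.
Sum = Δu · [f(-2.40625) + f(-2.21875) + f(-2.03125) + ...].
Sum ≈ 2.88245.

2.88245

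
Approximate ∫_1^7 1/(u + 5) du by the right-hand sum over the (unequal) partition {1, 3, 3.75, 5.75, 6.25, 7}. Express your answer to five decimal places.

0.62871

Subinterval widths: 2, 0.75, 2, 0.5, 0.75.
Right endpoints: 3, 3.75, 5.75, 6.25, 7.
f(3) = 0.125, f(3.75) = 4/35, f(5.75) = 4/43, f(6.25) = 4/45, f(7) = 1/12.
Sum = Σ Δu_i · f(u_i).
Sum ≈ 0.62871.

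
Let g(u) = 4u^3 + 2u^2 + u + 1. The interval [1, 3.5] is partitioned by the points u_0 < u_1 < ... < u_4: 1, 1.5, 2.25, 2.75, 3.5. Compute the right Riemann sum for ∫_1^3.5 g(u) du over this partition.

255.859375

Subinterval widths: 0.5, 0.75, 0.5, 0.75.
Right endpoints: 1.5, 2.25, 2.75, 3.5.
g(1.5) = 20.5, g(2.25) = 58.9375, g(2.75) = 102.0625, g(3.5) = 200.5.
Sum = Σ Δu_i · g(u_i).
Sum = 255.859375.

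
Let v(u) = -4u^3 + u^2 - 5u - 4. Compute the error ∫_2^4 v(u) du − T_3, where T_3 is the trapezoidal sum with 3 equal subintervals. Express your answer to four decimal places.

Exact integral: ∫_2^4 v(u) du ≈ -259.333333.
T_3 ≈ -264.518519.
Error ≈ -259.333333 − (-264.518519) ≈ 5.1852.

5.1852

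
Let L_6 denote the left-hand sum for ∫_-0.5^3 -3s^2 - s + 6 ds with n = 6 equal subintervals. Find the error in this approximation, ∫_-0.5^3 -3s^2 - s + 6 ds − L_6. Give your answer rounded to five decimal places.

-8.08160

Exact integral: ∫_-0.5^3 f(s) ds = -10.5.
L_6 ≈ -2.4184028.
Error ≈ -10.5 − (-2.4184028) ≈ -8.08160.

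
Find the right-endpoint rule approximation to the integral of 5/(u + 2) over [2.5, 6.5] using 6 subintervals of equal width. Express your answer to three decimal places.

3.012

Δu = (6.5 − 2.5)/6 = 2/3.
Right endpoints: 19/6, 23/6, 4.5, 31/6, 35/6, 6.5.
f(19/6) = 30/31, f(23/6) = 6/7, f(4.5) = 10/13, f(31/6) = 30/43, f(35/6) = 30/47, f(6.5) = 10/17.
Sum = Δu · [f(19/6) + f(23/6) + f(4.5) + ...].
Sum ≈ 3.012.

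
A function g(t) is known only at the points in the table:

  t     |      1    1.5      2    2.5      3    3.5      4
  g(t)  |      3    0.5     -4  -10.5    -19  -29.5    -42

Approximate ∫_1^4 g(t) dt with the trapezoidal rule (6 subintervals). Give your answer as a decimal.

Δt = 0.5.
T_6 = (0.5/2)·[3 + 2·0.5 + 2·(-4) + 2·(-10.5) + 2·(-19) + 2·(-29.5) + (-42)] = -41.

-41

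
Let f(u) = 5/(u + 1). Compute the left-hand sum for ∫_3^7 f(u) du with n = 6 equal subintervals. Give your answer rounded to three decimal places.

Δu = (7 − 3)/6 = 2/3.
Left endpoints: 3, 11/3, 13/3, 5, 17/3, 19/3.
f(3) = 1.25, f(11/3) = 15/14, f(13/3) = 0.9375, f(5) = 5/6, f(17/3) = 0.75, f(19/3) = 15/22.
Sum = Δu · [f(3) + f(11/3) + f(13/3) + ...].
Sum ≈ 3.683.

3.683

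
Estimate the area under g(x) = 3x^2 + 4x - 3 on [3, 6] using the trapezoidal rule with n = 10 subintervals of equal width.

Δx = (6 − 3)/10 = 0.3.
g(3) = 36, g(3.3) = 42.87, g(3.6) = 50.28, g(3.9) = 58.23, g(4.2) = 66.72, g(4.5) = 75.75, g(4.8) = 85.32, g(5.1) = 95.43, g(5.4) = 106.08, g(5.7) = 117.27, g(6) = 129.
T_10 = (Δx/2)·[g(x_0) + 2g(x_1) + ... + 2g(x_{9}) + g(x_10)].
Sum = 234.135.

234.135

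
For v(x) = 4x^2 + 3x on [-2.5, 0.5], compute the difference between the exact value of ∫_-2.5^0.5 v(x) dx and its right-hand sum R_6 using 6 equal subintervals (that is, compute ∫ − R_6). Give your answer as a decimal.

3.25

Exact integral: ∫_-2.5^0.5 v(x) dx = 12.
R_6 = 8.75.
Error = 12 − 8.75 = 3.25.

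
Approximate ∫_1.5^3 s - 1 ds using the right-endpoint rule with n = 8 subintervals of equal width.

2.015625

Δs = (3 − 1.5)/8 = 0.1875.
Right endpoints: 1.6875, 1.875, 2.0625, 2.25, 2.4375, 2.625, 2.8125, 3.
f(1.6875) = 0.6875, f(1.875) = 0.875, f(2.0625) = 1.0625, f(2.25) = 1.25, f(2.4375) = 1.4375, f(2.625) = 1.625, f(2.8125) = 1.8125, f(3) = 2.
Sum = Δs · [f(1.6875) + f(1.875) + f(2.0625) + ...].
Sum = 2.015625.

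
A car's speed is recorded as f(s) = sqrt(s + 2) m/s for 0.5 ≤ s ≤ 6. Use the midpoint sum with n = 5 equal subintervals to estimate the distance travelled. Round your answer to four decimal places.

12.4567

Δs = (6 − 0.5)/5 = 1.1.
Midpoints: 1.05, 2.15, 3.25, 4.35, 5.45.
f(1.05) ≈ 1.7464, f(2.15) ≈ 2.0372, f(3.25) ≈ 2.2913, f(4.35) ≈ 2.5199, f(5.45) ≈ 2.7295.
Sum = Δs · [f(1.05) + f(2.15) + f(3.25) + f(4.35) + f(5.45)].
Sum ≈ 12.4567.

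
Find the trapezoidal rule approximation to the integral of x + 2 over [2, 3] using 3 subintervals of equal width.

4.5

Δx = (3 − 2)/3 = 1/3.
f(2) = 4, f(7/3) = 13/3, f(8/3) = 14/3, f(3) = 5.
T_3 = (Δx/2)·[f(x_0) + 2f(x_1) + 2f(x_2) + f(x_3)].
Sum = 4.5.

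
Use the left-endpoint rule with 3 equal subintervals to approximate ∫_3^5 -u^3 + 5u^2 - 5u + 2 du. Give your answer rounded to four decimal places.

Δu = (5 − 3)/3 = 2/3.
Left endpoints: 3, 11/3, 13/3.
f(3) = 5, f(11/3) = 43/27, f(13/3) = -193/27.
Sum = Δu · [f(3) + f(11/3) + f(13/3)].
Sum ≈ -0.3704.

-0.3704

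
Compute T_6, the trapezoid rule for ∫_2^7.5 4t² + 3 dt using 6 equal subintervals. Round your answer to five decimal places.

571.41435

Δt = (7.5 − 2)/6 = 11/12.
f(2) = 19, f(35/12) = 1333/36, f(23/6) = 556/9, f(4.75) = 93.25, f(17/3) = 1183/9, f(79/12) = 6349/36, f(7.5) = 228.
T_6 = (Δt/2)·[f(t_0) + 2f(t_1) + ... + 2f(t_{5}) + f(t_6)].
Sum ≈ 571.41435.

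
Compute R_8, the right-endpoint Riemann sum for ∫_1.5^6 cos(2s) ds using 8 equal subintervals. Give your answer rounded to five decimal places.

0.21344

Δs = (6 − 1.5)/8 = 0.5625.
Right endpoints: 2.0625, 2.625, 3.1875, 3.75, 4.3125, 4.875, 5.4375, 6.
f(2.0625) ≈ -0.55419, f(2.625) ≈ 0.51209, f(3.1875) ≈ 0.99579, f(3.75) ≈ 0.34664, f(4.3125) ≈ -0.69687, f(4.875) ≈ -0.94758, f(5.4375) ≈ -0.12028, f(6) ≈ 0.84385.
Sum = Δs · [f(2.0625) + f(2.625) + f(3.1875) + ...].
Sum ≈ 0.21344.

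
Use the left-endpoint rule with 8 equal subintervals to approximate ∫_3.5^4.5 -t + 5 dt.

Δt = (4.5 − 3.5)/8 = 0.125.
Left endpoints: 3.5, 3.625, 3.75, 3.875, 4, 4.125, 4.25, 4.375.
f(3.5) = 1.5, f(3.625) = 1.375, f(3.75) = 1.25, f(3.875) = 1.125, f(4) = 1, f(4.125) = 0.875, f(4.25) = 0.75, f(4.375) = 0.625.
Sum = Δt · [f(3.5) + f(3.625) + f(3.75) + ...].
Sum = 1.0625.

1.0625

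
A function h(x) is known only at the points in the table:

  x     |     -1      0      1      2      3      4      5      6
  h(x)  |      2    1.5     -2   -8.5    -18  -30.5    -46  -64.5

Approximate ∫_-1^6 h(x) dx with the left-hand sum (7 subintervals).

Δx = 1.
Sum = 1·[2 + 1.5 + (-2) + (-8.5) + (-18) + (-30.5) + (-46)] = -101.5.

-101.5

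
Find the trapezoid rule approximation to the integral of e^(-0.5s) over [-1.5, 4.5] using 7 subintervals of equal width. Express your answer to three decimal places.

4.085

Δs = (4.5 − (-1.5))/7 = 6/7.
f(-1.5) ≈ 2.117, f(-9/14) ≈ 1.379, f(3/14) ≈ 0.898, f(15/14) ≈ 0.585, f(27/14) ≈ 0.381, f(39/14) ≈ 0.248, f(51/14) ≈ 0.162, f(4.5) ≈ 0.105.
T_7 = (Δs/2)·[f(s_0) + 2f(s_1) + ... + 2f(s_{6}) + f(s_7)].
Sum ≈ 4.085.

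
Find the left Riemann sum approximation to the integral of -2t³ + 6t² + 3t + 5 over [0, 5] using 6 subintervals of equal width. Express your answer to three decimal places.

30.208

Δt = (5 − 0)/6 = 5/6.
Left endpoints: 0, 5/6, 5/3, 2.5, 10/3, 25/6.
f(0) = 5, f(5/6) = 1135/108, f(5/3) = 470/27, f(2.5) = 18.75, f(10/3) = 205/27, f(25/6) = -2485/108.
Sum = Δt · [f(0) + f(5/6) + f(5/3) + ...].
Sum ≈ 30.208.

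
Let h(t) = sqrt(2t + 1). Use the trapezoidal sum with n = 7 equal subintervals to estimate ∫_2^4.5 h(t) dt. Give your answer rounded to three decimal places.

6.813

Δt = (4.5 − 2)/7 = 5/14.
h(2) ≈ 2.236, h(33/14) ≈ 2.390, h(19/7) ≈ 2.535, h(43/14) ≈ 2.673, h(24/7) ≈ 2.803, h(53/14) ≈ 2.928, h(29/7) ≈ 3.047, h(4.5) ≈ 3.162.
T_7 = (Δt/2)·[h(t_0) + 2h(t_1) + ... + 2h(t_{6}) + h(t_7)].
Sum ≈ 6.813.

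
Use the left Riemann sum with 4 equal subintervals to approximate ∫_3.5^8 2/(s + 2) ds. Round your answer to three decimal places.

Δs = (8 − 3.5)/4 = 1.125.
Left endpoints: 3.5, 4.625, 5.75, 6.875.
f(3.5) = 4/11, f(4.625) = 16/53, f(5.75) = 8/31, f(6.875) = 16/71.
Sum = Δs · [f(3.5) + f(4.625) + f(5.75) + f(6.875)].
Sum ≈ 1.293.

1.293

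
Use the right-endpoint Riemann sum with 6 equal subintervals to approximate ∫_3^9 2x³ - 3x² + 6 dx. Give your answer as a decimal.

Δx = (9 − 3)/6 = 1.
Right endpoints: 4, 5, 6, 7, 8, 9.
f(4) = 86, f(5) = 181, f(6) = 330, f(7) = 545, f(8) = 838, f(9) = 1221.
Sum = Δx · [f(4) + f(5) + f(6) + ...].
Sum = 3201.

3201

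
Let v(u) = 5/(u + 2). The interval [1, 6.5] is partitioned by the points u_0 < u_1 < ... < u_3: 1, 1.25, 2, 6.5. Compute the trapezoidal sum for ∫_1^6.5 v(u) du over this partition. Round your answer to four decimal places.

5.5823

Subinterval widths: 0.25, 0.75, 4.5.
v(1) = 5/3, v(1.25) = 20/13, v(2) = 1.25, v(6.5) = 10/17.
On each subinterval the trapezoid contributes (Δu_i/2)·[v(u_{i-1}) + v(u_i)].
Sum ≈ 5.5823.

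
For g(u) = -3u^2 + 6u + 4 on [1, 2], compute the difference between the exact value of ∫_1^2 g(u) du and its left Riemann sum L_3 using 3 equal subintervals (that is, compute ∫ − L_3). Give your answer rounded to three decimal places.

-0.444

Exact integral: ∫_1^2 g(u) du = 6.
L_3 ≈ 6.44444.
Error ≈ 6 − 6.44444 ≈ -0.444.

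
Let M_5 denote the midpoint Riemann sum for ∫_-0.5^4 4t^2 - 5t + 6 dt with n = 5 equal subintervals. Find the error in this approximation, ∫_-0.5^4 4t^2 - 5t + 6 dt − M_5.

1.215

Exact integral: ∫_-0.5^4 f(t) dt = 73.125.
M_5 = 71.91.
Error = 73.125 − 71.91 = 1.215.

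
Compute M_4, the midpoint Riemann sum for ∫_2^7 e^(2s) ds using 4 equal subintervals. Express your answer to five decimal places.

469183.22093

Δs = (7 − 2)/4 = 1.25.
Midpoints: 2.625, 3.875, 5.125, 6.375.
f(2.625) ≈ 190.56627, f(3.875) ≈ 2321.57241, f(5.125) ≈ 28282.54192, f(6.375) ≈ 344551.89614.
Sum = Δs · [f(2.625) + f(3.875) + f(5.125) + f(6.375)].
Sum ≈ 469183.22093.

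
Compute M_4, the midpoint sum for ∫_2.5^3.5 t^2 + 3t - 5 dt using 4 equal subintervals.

Δt = (3.5 − 2.5)/4 = 0.25.
Midpoints: 2.625, 2.875, 3.125, 3.375.
f(2.625) = 9.765625, f(2.875) = 11.890625, f(3.125) = 14.140625, f(3.375) = 16.515625.
Sum = Δt · [f(2.625) + f(2.875) + f(3.125) + f(3.375)].
Sum = 13.078125.

13.078125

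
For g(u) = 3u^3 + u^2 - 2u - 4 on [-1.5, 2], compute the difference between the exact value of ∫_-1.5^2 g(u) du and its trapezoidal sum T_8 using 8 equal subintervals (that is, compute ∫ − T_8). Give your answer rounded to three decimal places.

Exact integral: ∫_-1.5^2 g(u) du ≈ -3.75521.
T_8 ≈ -3.39233.
Error ≈ -3.75521 − (-3.39233) ≈ -0.363.

-0.363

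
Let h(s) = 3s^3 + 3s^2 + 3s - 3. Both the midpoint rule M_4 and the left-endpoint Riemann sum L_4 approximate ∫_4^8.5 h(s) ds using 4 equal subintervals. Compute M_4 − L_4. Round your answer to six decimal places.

M_4 ≈ 4315.92626953.
L_4 ≈ 3369.43652344.
M_4 − L_4 ≈ 946.489746.

946.489746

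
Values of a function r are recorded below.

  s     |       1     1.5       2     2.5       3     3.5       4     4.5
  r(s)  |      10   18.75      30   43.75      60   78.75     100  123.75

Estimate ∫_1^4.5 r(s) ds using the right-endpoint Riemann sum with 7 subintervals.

Δs = 0.5.
Sum = 0.5·[18.75 + 30 + 43.75 + 60 + 78.75 + 100 + 123.75] = 227.5.

227.5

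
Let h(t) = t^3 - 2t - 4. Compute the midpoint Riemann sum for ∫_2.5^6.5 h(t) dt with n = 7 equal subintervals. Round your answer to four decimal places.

383.0306

Δt = (6.5 − 2.5)/7 = 4/7.
Midpoints: 39/14, 47/14, 55/14, 4.5, 71/14, 79/14, 87/14.
h(39/14) = 33055/2744, h(47/14) = 74423/2744, h(55/14) = 133839/2744, h(4.5) = 78.125, h(71/14) = 319103/2744, h(79/14) = 451095/2744, h(87/14) = 613423/2744.
Sum = Δt · [h(39/14) + h(47/14) + h(55/14) + ...].
Sum ≈ 383.0306.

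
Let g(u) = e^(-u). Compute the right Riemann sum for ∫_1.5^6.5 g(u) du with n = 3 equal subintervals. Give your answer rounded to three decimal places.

Δu = (6.5 − 1.5)/3 = 5/3.
Right endpoints: 19/6, 29/6, 6.5.
g(19/6) ≈ 0.042, g(29/6) ≈ 0.008, g(6.5) ≈ 0.002.
Sum = Δu · [g(19/6) + g(29/6) + g(6.5)].
Sum ≈ 0.086.

0.086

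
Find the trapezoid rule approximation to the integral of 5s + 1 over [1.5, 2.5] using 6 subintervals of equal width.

Δs = (2.5 − 1.5)/6 = 1/6.
f(1.5) = 8.5, f(5/3) = 28/3, f(11/6) = 61/6, f(2) = 11, f(13/6) = 71/6, f(7/3) = 38/3, f(2.5) = 13.5.
T_6 = (Δs/2)·[f(s_0) + 2f(s_1) + ... + 2f(s_{5}) + f(s_6)].
Sum = 11.

11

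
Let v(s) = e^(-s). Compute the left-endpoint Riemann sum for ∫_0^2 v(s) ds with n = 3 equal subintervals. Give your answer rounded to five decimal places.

Δs = (2 − 0)/3 = 2/3.
Left endpoints: 0, 2/3, 4/3.
v(0) ≈ 1.00000, v(2/3) ≈ 0.51342, v(4/3) ≈ 0.26360.
Sum = Δs · [v(0) + v(2/3) + v(4/3)].
Sum ≈ 1.18468.

1.18468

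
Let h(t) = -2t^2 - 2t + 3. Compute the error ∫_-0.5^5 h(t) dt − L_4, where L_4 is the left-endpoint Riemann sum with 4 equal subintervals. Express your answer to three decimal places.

-38.128

Exact integral: ∫_-0.5^5 h(t) dt ≈ -91.66667.
L_4 = -53.5390625.
Error ≈ -91.66667 − (-53.5390625) ≈ -38.128.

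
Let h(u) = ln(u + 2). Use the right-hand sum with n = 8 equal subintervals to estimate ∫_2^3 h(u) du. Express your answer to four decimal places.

Δu = (3 − 2)/8 = 0.125.
Right endpoints: 2.125, 2.25, 2.375, 2.5, 2.625, 2.75, 2.875, 3.
h(2.125) ≈ 1.4171, h(2.25) ≈ 1.4469, h(2.375) ≈ 1.4759, h(2.5) ≈ 1.5041, h(2.625) ≈ 1.5315, h(2.75) ≈ 1.5581, h(2.875) ≈ 1.5841, h(3) ≈ 1.6094.
Sum = Δu · [h(2.125) + h(2.25) + h(2.375) + ...].
Sum ≈ 1.5159.

1.5159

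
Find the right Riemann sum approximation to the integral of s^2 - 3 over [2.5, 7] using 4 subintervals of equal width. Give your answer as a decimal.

Δs = (7 − 2.5)/4 = 1.125.
Right endpoints: 3.625, 4.75, 5.875, 7.
f(3.625) = 10.140625, f(4.75) = 19.5625, f(5.875) = 31.515625, f(7) = 46.
Sum = Δs · [f(3.625) + f(4.75) + f(5.875) + f(7)].
Sum = 120.62109375.

120.62109375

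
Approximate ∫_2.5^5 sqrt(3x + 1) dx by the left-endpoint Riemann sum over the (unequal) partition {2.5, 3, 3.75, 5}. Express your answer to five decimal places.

8.20445

Subinterval widths: 0.5, 0.75, 1.25.
Left endpoints: 2.5, 3, 3.75.
f(2.5) ≈ 2.91548, f(3) ≈ 3.16228, f(3.75) ≈ 3.50000.
Sum = Σ Δx_i · f(x_i).
Sum ≈ 8.20445.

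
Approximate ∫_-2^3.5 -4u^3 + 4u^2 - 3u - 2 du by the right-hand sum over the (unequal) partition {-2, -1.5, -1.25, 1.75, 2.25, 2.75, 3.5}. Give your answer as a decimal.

-182.734375

Subinterval widths: 0.5, 0.25, 3, 0.5, 0.5, 0.75.
Right endpoints: -1.5, -1.25, 1.75, 2.25, 2.75, 3.5.
f(-1.5) = 25, f(-1.25) = 15.8125, f(1.75) = -16.4375, f(2.25) = -34.0625, f(2.75) = -63.1875, f(3.5) = -135.
Sum = Σ Δu_i · f(u_i).
Sum = -182.734375.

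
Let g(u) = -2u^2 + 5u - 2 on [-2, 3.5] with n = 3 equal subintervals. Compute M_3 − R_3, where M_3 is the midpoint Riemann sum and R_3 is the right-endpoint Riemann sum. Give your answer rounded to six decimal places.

M_3 ≈ -21.21064815.
R_3 ≈ -20.37037037.
M_3 − R_3 ≈ -0.840278.

-0.840278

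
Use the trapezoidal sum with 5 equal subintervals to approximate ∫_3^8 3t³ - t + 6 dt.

3055

Δt = (8 − 3)/5 = 1.
f(3) = 84, f(4) = 194, f(5) = 376, f(6) = 648, f(7) = 1028, f(8) = 1534.
T_5 = (Δt/2)·[f(t_0) + 2f(t_1) + ... + 2f(t_{4}) + f(t_5)].
Sum = 3055.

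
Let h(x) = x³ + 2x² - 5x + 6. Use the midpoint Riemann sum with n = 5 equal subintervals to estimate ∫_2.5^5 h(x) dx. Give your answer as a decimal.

Δx = (5 − 2.5)/5 = 0.5.
Midpoints: 2.75, 3.25, 3.75, 4.25, 4.75.
h(2.75) = 28.171875, h(3.25) = 45.203125, h(3.75) = 68.109375, h(4.25) = 97.640625, h(4.75) = 134.546875.
Sum = Δx · [h(2.75) + h(3.25) + h(3.75) + h(4.25) + h(4.75)].
Sum = 186.8359375.

186.8359375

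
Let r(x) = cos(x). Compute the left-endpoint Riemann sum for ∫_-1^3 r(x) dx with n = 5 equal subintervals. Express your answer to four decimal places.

Δx = (3 − (-1))/5 = 0.8.
Left endpoints: -1, -0.2, 0.6, 1.4, 2.2.
r(-1) ≈ 0.5403, r(-0.2) ≈ 0.9801, r(0.6) ≈ 0.8253, r(1.4) ≈ 0.1700, r(2.2) ≈ -0.5885.
Sum = Δx · [r(-1) + r(-0.2) + r(0.6) + r(1.4) + r(2.2)].
Sum ≈ 1.5417.

1.5417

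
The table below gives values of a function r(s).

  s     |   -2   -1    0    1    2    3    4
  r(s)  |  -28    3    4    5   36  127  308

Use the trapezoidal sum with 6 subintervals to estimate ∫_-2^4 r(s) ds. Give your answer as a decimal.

Δs = 1.
T_6 = (1/2)·[(-28) + 2·3 + 2·4 + 2·5 + 2·36 + 2·127 + 308] = 315.

315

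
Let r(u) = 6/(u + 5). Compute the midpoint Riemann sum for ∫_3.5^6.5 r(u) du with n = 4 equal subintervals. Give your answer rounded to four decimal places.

Δu = (6.5 − 3.5)/4 = 0.75.
Midpoints: 3.875, 4.625, 5.375, 6.125.
r(3.875) = 48/71, r(4.625) = 48/77, r(5.375) = 48/83, r(6.125) = 48/89.
Sum = Δu · [r(3.875) + r(4.625) + r(5.375) + r(6.125)].
Sum ≈ 1.8128.

1.8128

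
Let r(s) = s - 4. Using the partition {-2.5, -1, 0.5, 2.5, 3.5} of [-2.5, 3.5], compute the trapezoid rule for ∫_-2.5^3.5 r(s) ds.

-21

Subinterval widths: 1.5, 1.5, 2, 1.
r(-2.5) = -6.5, r(-1) = -5, r(0.5) = -3.5, r(2.5) = -1.5, r(3.5) = -0.5.
On each subinterval the trapezoid contributes (Δs_i/2)·[r(s_{i-1}) + r(s_i)].
Sum = -21.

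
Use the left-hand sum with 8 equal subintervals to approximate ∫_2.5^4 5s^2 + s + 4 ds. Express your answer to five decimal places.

Δs = (4 − 2.5)/8 = 0.1875.
Left endpoints: 2.5, 2.6875, 2.875, 3.0625, 3.25, 3.4375, 3.625, 3.8125.
f(2.5) = 37.75, f(2.6875) = 42.80078125, f(2.875) = 48.203125, f(3.0625) = 53.95703125, f(3.25) = 60.0625, f(3.4375) = 66.51953125, f(3.625) = 73.328125, f(3.8125) = 80.48828125.
Sum = Δs · [f(2.5) + f(2.6875) + f(2.875) + ...].
Sum ≈ 86.83301.

86.83301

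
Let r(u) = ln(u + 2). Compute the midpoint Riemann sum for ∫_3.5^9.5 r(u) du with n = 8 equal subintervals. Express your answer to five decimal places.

12.71310

Δu = (9.5 − 3.5)/8 = 0.75.
Midpoints: 3.875, 4.625, 5.375, 6.125, 6.875, 7.625, 8.375, 9.125.
r(3.875) ≈ 1.77071, r(4.625) ≈ 1.89085, r(5.375) ≈ 1.99810, r(6.125) ≈ 2.09495, r(6.875) ≈ 2.18324, r(7.625) ≈ 2.26436, r(8.375) ≈ 2.33940, r(9.125) ≈ 2.40919.
Sum = Δu · [r(3.875) + r(4.625) + r(5.375) + ...].
Sum ≈ 12.71310.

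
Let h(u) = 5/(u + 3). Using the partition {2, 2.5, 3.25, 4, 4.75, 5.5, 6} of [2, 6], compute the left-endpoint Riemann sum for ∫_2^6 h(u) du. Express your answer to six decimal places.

3.095521

Subinterval widths: 0.5, 0.75, 0.75, 0.75, 0.75, 0.5.
Left endpoints: 2, 2.5, 3.25, 4, 4.75, 5.5.
h(2) = 1, h(2.5) = 10/11, h(3.25) = 0.8, h(4) = 5/7, h(4.75) = 20/31, h(5.5) = 10/17.
Sum = Σ Δu_i · h(u_i).
Sum ≈ 3.095521.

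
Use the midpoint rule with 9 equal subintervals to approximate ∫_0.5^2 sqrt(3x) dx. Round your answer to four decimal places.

2.8584

Δx = (2 − 0.5)/9 = 1/6.
Midpoints: 7/12, 0.75, 11/12, 13/12, 1.25, 17/12, 19/12, 1.75, 23/12.
f(7/12) ≈ 1.3229, f(0.75) ≈ 1.5000, f(11/12) ≈ 1.6583, f(13/12) ≈ 1.8028, f(1.25) ≈ 1.9365, f(17/12) ≈ 2.0616, f(19/12) ≈ 2.1794, f(1.75) ≈ 2.2913, f(23/12) ≈ 2.3979.
Sum = Δx · [f(7/12) + f(0.75) + f(11/12) + ...].
Sum ≈ 2.8584.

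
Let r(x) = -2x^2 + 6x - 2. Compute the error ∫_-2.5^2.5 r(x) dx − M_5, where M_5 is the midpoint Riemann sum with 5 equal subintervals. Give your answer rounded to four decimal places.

Exact integral: ∫_-2.5^2.5 r(x) dx ≈ -30.833333.
M_5 = -30.
Error ≈ -30.833333 − (-30) ≈ -0.8333.

-0.8333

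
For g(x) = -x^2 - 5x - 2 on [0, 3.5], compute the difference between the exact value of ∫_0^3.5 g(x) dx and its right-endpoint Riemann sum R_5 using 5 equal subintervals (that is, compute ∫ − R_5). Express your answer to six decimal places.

Exact integral: ∫_0^3.5 g(x) dx ≈ -51.91666667.
R_5 = -62.615.
Error ≈ -51.91666667 − (-62.615) ≈ 10.698333.

10.698333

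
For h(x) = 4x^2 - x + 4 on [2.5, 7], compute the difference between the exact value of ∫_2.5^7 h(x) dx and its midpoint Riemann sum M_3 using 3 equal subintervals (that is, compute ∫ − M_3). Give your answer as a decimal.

3.375

Exact integral: ∫_2.5^7 h(x) dx = 433.125.
M_3 = 429.75.
Error = 433.125 − 429.75 = 3.375.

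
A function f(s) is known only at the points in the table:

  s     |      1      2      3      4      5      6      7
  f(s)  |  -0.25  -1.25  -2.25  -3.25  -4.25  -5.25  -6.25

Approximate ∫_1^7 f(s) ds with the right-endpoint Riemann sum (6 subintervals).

Δs = 1.
Sum = 1·[(-1.25) + (-2.25) + (-3.25) + (-4.25) + (-5.25) + (-6.25)] = -22.5.

-22.5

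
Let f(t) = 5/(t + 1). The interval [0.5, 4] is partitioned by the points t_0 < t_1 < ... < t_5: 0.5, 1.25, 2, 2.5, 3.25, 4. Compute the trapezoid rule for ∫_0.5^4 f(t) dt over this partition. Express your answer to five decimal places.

6.10854

Subinterval widths: 0.75, 0.75, 0.5, 0.75, 0.75.
f(0.5) = 10/3, f(1.25) = 20/9, f(2) = 5/3, f(2.5) = 10/7, f(3.25) = 20/17, f(4) = 1.
On each subinterval the trapezoid contributes (Δt_i/2)·[f(t_{i-1}) + f(t_i)].
Sum ≈ 6.10854.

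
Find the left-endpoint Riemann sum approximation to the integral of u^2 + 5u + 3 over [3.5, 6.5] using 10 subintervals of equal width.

Δu = (6.5 − 3.5)/10 = 0.3.
Left endpoints: 3.5, 3.8, 4.1, 4.4, 4.7, 5, 5.3, 5.6, 5.9, 6.2.
f(3.5) = 32.75, f(3.8) = 36.44, f(4.1) = 40.31, f(4.4) = 44.36, f(4.7) = 48.59, f(5) = 53, f(5.3) = 57.59, f(5.6) = 62.36, f(5.9) = 67.31, f(6.2) = 72.44.
Sum = Δu · [f(3.5) + f(3.8) + f(4.1) + ...].
Sum = 154.545.

154.545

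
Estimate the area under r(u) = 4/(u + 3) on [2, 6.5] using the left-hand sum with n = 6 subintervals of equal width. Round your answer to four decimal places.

Δu = (6.5 − 2)/6 = 0.75.
Left endpoints: 2, 2.75, 3.5, 4.25, 5, 5.75.
r(2) = 0.8, r(2.75) = 16/23, r(3.5) = 8/13, r(4.25) = 16/29, r(5) = 0.5, r(5.75) = 16/35.
Sum = Δu · [r(2) + r(2.75) + r(3.5) + ...].
Sum ≈ 2.7149.

2.7149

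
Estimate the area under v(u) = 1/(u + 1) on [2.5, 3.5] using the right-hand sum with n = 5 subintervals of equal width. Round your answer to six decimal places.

Δu = (3.5 − 2.5)/5 = 0.2.
Right endpoints: 2.7, 2.9, 3.1, 3.3, 3.5.
v(2.7) = 10/37, v(2.9) = 10/39, v(3.1) = 10/41, v(3.3) = 10/43, v(3.5) = 2/9.
Sum = Δu · [v(2.7) + v(2.9) + v(3.1) + v(3.3) + v(3.5)].
Sum ≈ 0.245073.

0.245073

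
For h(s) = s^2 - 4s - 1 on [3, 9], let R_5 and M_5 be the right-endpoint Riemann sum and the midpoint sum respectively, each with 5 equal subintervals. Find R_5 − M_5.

R_5 = 114.24.
M_5 = 83.28.
R_5 − M_5 = 30.96.

30.96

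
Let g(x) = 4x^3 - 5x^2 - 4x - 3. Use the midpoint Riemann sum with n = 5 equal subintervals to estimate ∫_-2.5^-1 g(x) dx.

Δx = (-1 − (-2.5))/5 = 0.3.
Midpoints: -2.35, -2.05, -1.75, -1.45, -1.15.
g(-2.35) = -73.124, g(-2.05) = -50.273, g(-1.75) = -32.75, g(-1.45) = -19.907, g(-1.15) = -11.096.
Sum = Δx · [g(-2.35) + g(-2.05) + g(-1.75) + g(-1.45) + g(-1.15)].
Sum = -56.145.

-56.145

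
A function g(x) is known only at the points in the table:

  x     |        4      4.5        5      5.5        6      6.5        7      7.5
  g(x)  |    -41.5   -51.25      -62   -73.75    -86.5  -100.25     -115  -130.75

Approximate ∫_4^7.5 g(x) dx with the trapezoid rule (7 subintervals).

-287.4375

Δx = 0.5.
T_7 = (0.5/2)·[(-41.5) + 2·(-51.25) + 2·(-62) + 2·(-73.75) + 2·(-86.5) + 2·(-100.25) + 2·(-115) + (-130.75)] = -287.4375.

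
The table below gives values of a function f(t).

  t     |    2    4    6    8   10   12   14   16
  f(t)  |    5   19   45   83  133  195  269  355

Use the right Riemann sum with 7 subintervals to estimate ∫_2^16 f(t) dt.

2198

Δt = 2.
Sum = 2·[19 + 45 + 83 + 133 + 195 + 269 + 355] = 2198.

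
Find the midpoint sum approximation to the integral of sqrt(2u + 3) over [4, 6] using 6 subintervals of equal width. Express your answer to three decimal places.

7.204

Δu = (6 − 4)/6 = 1/3.
Midpoints: 25/6, 4.5, 29/6, 31/6, 5.5, 35/6.
f(25/6) ≈ 3.367, f(4.5) ≈ 3.464, f(29/6) ≈ 3.559, f(31/6) ≈ 3.651, f(5.5) ≈ 3.742, f(35/6) ≈ 3.830.
Sum = Δu · [f(25/6) + f(4.5) + f(29/6) + ...].
Sum ≈ 7.204.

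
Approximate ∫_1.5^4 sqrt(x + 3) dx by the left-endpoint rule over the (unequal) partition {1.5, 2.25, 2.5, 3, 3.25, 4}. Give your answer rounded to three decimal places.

5.824

Subinterval widths: 0.75, 0.25, 0.5, 0.25, 0.75.
Left endpoints: 1.5, 2.25, 2.5, 3, 3.25.
f(1.5) ≈ 2.121, f(2.25) ≈ 2.291, f(2.5) ≈ 2.345, f(3) ≈ 2.449, f(3.25) ≈ 2.500.
Sum = Σ Δx_i · f(x_i).
Sum ≈ 5.824.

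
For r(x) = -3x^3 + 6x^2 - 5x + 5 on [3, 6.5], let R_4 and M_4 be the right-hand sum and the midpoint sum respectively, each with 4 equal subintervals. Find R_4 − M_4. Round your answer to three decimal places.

R_4 ≈ -1110.21777.
M_4 ≈ -840.21533.
R_4 − M_4 ≈ -270.002.

-270.002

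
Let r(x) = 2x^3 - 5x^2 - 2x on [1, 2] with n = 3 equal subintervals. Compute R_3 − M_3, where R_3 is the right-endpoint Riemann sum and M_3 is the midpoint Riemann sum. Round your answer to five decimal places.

-0.38889

R_3 ≈ -7.5925926.
M_3 ≈ -7.2037037.
R_3 − M_3 ≈ -0.38889.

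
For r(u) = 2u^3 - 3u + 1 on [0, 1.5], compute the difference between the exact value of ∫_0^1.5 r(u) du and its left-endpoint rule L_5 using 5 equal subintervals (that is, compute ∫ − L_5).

Exact integral: ∫_0^1.5 r(u) du = 0.65625.
L_5 = 0.42.
Error = 0.65625 − 0.42 = 0.23625.

0.23625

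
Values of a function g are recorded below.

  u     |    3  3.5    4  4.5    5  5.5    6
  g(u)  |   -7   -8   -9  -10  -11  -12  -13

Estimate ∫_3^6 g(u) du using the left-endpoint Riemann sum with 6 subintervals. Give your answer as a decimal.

Δu = 0.5.
Sum = 0.5·[(-7) + (-8) + (-9) + (-10) + (-11) + (-12)] = -28.5.

-28.5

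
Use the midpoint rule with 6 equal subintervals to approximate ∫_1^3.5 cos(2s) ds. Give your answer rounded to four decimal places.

-0.1299

Δs = (3.5 − 1)/6 = 5/12.
Midpoints: 29/24, 1.625, 49/24, 59/24, 2.875, 79/24.
f(29/24) ≈ -0.7485, f(1.625) ≈ -0.9941, f(49/24) ≈ -0.5884, f(59/24) ≈ 0.2029, f(2.875) ≈ 0.8612, f(79/24) ≈ 0.9553.
Sum = Δs · [f(29/24) + f(1.625) + f(49/24) + ...].
Sum ≈ -0.1299.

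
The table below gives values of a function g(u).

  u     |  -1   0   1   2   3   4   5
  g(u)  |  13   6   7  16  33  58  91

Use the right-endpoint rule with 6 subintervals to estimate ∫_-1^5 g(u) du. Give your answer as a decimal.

211

Δu = 1.
Sum = 1·[6 + 7 + 16 + 33 + 58 + 91] = 211.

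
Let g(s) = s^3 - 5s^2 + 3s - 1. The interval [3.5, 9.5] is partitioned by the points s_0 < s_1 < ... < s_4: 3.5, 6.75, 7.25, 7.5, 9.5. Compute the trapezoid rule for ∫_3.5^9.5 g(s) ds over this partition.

Subinterval widths: 3.25, 0.5, 0.25, 2.
g(3.5) = -8.875, g(6.75) = 98.984375, g(7.25) = 139.015625, g(7.5) = 162.125, g(9.5) = 433.625.
On each subinterval the trapezoid contributes (Δs_i/2)·[g(s_{i-1}) + g(s_i)].
Sum = 839.3203125.

839.3203125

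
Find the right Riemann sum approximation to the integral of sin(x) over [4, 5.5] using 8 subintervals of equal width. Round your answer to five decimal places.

Δx = (5.5 − 4)/8 = 0.1875.
Right endpoints: 4.1875, 4.375, 4.5625, 4.75, 4.9375, 5.125, 5.3125, 5.5.
f(4.1875) ≈ -0.86538, f(4.375) ≈ -0.94362, f(4.5625) ≈ -0.98879, f(4.75) ≈ -0.99929, f(4.9375) ≈ -0.97477, f(5.125) ≈ -0.91608, f(5.3125) ≈ -0.82527, f(5.5) ≈ -0.70554.
Sum = Δx · [f(4.1875) + f(4.375) + f(4.5625) + ...].
Sum ≈ -1.35351.

-1.35351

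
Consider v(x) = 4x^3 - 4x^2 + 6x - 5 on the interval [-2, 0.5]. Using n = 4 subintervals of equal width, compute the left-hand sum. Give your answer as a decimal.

-72.16796875

Δx = (0.5 − (-2))/4 = 0.625.
Left endpoints: -2, -1.375, -0.75, -0.125.
v(-2) = -65, v(-1.375) = -31.2109375, v(-0.75) = -13.4375, v(-0.125) = -5.8203125.
Sum = Δx · [v(-2) + v(-1.375) + v(-0.75) + v(-0.125)].
Sum = -72.16796875.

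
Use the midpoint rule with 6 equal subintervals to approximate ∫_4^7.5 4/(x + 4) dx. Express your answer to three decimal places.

1.451

Δx = (7.5 − 4)/6 = 7/12.
Midpoints: 103/24, 4.875, 131/24, 145/24, 6.625, 173/24.
f(103/24) = 96/199, f(4.875) = 32/71, f(131/24) = 96/227, f(145/24) = 96/241, f(6.625) = 32/85, f(173/24) = 96/269.
Sum = Δx · [f(103/24) + f(4.875) + f(131/24) + ...].
Sum ≈ 1.451.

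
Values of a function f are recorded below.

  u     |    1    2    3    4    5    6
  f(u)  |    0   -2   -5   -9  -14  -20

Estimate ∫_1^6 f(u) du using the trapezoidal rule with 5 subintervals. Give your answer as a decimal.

Δu = 1.
T_5 = (1/2)·[0 + 2·(-2) + 2·(-5) + 2·(-9) + 2·(-14) + (-20)] = -40.

-40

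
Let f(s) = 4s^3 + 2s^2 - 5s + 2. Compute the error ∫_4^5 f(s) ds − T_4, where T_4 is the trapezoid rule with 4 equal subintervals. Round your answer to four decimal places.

Exact integral: ∫_4^5 f(s) ds ≈ 389.166667.
T_4 = 389.75.
Error ≈ 389.166667 − 389.75 ≈ -0.5833.

-0.5833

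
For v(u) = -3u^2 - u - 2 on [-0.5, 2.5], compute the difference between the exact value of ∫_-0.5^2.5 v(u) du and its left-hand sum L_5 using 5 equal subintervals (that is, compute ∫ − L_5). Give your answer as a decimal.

Exact integral: ∫_-0.5^2.5 v(u) du = -24.75.
L_5 = -18.99.
Error = -24.75 − (-18.99) = -5.76.

-5.76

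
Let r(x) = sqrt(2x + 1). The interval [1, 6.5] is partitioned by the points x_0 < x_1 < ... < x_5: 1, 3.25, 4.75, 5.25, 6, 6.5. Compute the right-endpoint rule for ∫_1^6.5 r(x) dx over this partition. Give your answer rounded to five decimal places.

17.29301

Subinterval widths: 2.25, 1.5, 0.5, 0.75, 0.5.
Right endpoints: 3.25, 4.75, 5.25, 6, 6.5.
r(3.25) ≈ 2.73861, r(4.75) ≈ 3.24037, r(5.25) ≈ 3.39116, r(6) ≈ 3.60555, r(6.5) ≈ 3.74166.
Sum = Σ Δx_i · r(x_i).
Sum ≈ 17.29301.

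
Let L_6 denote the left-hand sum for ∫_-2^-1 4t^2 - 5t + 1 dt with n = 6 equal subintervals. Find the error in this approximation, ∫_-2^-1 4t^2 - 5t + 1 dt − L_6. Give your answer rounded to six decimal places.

-1.435185

Exact integral: ∫_-2^-1 f(t) dt ≈ 17.83333333.
L_6 ≈ 19.26851852.
Error ≈ 17.83333333 − 19.26851852 ≈ -1.435185.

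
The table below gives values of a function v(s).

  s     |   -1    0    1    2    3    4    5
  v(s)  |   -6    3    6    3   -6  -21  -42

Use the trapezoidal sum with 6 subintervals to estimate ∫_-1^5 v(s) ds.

Δs = 1.
T_6 = (1/2)·[(-6) + 2·3 + 2·6 + 2·3 + 2·(-6) + 2·(-21) + (-42)] = -39.

-39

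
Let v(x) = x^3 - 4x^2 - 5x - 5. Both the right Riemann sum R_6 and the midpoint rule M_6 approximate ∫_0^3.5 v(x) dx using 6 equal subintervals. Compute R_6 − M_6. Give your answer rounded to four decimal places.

R_6 ≈ -74.418547.
M_6 ≈ -67.900101.
R_6 − M_6 ≈ -6.5184.

-6.5184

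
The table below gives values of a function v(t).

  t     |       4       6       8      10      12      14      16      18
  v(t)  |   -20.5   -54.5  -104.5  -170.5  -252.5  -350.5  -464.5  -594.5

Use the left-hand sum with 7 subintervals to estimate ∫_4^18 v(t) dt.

-2835

Δt = 2.
Sum = 2·[(-20.5) + (-54.5) + (-104.5) + (-170.5) + (-252.5) + (-350.5) + (-464.5)] = -2835.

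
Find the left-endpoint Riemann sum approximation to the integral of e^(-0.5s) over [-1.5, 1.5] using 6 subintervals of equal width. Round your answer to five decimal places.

Δs = (1.5 − (-1.5))/6 = 0.5.
Left endpoints: -1.5, -1, -0.5, 0, 0.5, 1.
f(-1.5) ≈ 2.11700, f(-1) ≈ 1.64872, f(-0.5) ≈ 1.28403, f(0) ≈ 1.00000, f(0.5) ≈ 0.77880, f(1) ≈ 0.60653.
Sum = Δs · [f(-1.5) + f(-1) + f(-0.5) + ...].
Sum ≈ 3.71754.

3.71754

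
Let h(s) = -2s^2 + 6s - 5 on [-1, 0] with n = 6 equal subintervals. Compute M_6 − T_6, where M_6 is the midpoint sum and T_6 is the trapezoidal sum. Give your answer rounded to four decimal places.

M_6 ≈ -8.662037.
T_6 ≈ -8.675926.
M_6 − T_6 ≈ 0.0139.

0.0139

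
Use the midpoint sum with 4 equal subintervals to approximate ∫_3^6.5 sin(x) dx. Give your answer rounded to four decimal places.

-2.0307

Δx = (6.5 − 3)/4 = 0.875.
Midpoints: 3.4375, 4.3125, 5.1875, 6.0625.
f(3.4375) ≈ -0.2916, f(4.3125) ≈ -0.9211, f(5.1875) ≈ -0.8892, f(6.0625) ≈ -0.2189.
Sum = Δx · [f(3.4375) + f(4.3125) + f(5.1875) + f(6.0625)].
Sum ≈ -2.0307.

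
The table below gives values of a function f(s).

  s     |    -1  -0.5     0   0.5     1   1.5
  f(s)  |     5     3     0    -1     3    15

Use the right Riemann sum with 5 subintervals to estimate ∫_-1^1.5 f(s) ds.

10

Δs = 0.5.
Sum = 0.5·[3 + 0 + (-1) + 3 + 15] = 10.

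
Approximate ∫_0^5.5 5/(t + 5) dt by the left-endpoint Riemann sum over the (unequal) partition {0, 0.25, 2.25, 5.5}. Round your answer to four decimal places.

4.3961

Subinterval widths: 0.25, 2, 3.25.
Left endpoints: 0, 0.25, 2.25.
f(0) = 1, f(0.25) = 20/21, f(2.25) = 20/29.
Sum = Σ Δt_i · f(t_i).
Sum ≈ 4.3961.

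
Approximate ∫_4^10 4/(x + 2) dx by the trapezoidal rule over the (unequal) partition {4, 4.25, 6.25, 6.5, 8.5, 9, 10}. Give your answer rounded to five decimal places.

Subinterval widths: 0.25, 2, 0.25, 2, 0.5, 1.
f(4) = 2/3, f(4.25) = 0.64, f(6.25) = 16/33, f(6.5) = 8/17, f(8.5) = 8/21, f(9) = 4/11, f(10) = 1/3.
On each subinterval the trapezoid contributes (Δx_i/2)·[f(x_{i-1}) + f(x_i)].
Sum ≈ 2.79378.

2.79378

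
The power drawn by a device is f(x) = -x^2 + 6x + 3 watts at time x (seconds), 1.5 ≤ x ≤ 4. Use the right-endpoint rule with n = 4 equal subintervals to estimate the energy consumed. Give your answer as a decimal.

28.76953125

Δx = (4 − 1.5)/4 = 0.625.
Right endpoints: 2.125, 2.75, 3.375, 4.
f(2.125) = 11.234375, f(2.75) = 11.9375, f(3.375) = 11.859375, f(4) = 11.
Sum = Δx · [f(2.125) + f(2.75) + f(3.375) + f(4)].
Sum = 28.76953125.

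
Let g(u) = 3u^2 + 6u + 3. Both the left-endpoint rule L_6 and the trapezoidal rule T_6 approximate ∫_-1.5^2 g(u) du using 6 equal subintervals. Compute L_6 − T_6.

-7.65625

L_6 ≈ 20.064236.
T_6 ≈ 27.720486.
L_6 − T_6 = -7.65625.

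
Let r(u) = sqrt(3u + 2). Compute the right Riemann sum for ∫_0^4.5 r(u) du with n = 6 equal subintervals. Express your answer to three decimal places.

Δu = (4.5 − 0)/6 = 0.75.
Right endpoints: 0.75, 1.5, 2.25, 3, 3.75, 4.5.
r(0.75) ≈ 2.062, r(1.5) ≈ 2.550, r(2.25) ≈ 2.958, r(3) ≈ 3.317, r(3.75) ≈ 3.640, r(4.5) ≈ 3.937.
Sum = Δu · [r(0.75) + r(1.5) + r(2.25) + ...].
Sum ≈ 13.847.

13.847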